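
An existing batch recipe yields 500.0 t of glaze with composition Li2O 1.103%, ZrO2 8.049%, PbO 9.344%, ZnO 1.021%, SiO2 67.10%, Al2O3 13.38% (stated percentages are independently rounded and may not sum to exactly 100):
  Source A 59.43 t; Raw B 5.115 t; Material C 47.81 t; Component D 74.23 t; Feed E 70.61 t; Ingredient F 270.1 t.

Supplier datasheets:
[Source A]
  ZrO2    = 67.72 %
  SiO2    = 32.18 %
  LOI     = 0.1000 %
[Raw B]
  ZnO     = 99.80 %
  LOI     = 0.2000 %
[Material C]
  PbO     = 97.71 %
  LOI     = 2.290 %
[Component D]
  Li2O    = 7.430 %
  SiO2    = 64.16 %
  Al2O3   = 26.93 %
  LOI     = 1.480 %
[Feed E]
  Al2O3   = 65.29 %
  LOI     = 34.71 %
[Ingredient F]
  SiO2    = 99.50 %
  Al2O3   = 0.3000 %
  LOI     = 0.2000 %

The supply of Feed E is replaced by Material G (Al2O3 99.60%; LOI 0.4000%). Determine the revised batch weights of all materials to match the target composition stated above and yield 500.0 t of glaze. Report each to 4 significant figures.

Revised batch per 500.0 t glaze:
  Source A: 59.43 t
  Raw B: 5.115 t
  Material C: 47.81 t
  Component D: 74.23 t
  Material G: 46.29 t
  Ingredient F: 270.1 t
Total batch = 503.0 t; LOI loss = 2.988 t

Intermediates are shown with 4-significant-digit rounding when written out. Each numeric step runs at full float precision at every stage — a single rounding produces each reported value. All derived quantities, which include the six compositions, net glass mass, the totals, ignition loss, yield, are re-derived at full float precision, precisely as stated by the problem or answer text, using the weight values on 500.0 t of glass.
Oxide-by-oxide targets in 500.0 t glaze:
  Li2O: 1.103% × 500.0 = 5.515 t
  ZrO2: 8.049% × 500.0 = 40.24 t
  PbO: 9.344% × 500.0 = 46.72 t
  ZnO: 1.021% × 500.0 = 5.105 t
  SiO2: 67.10% × 500.0 = 335.5 t
  Al2O3: 13.38% × 500.0 = 66.90 t
A balance pass over the oxides, per the reported batch figures, against the basis in use (each sum matches its target mass given rounding of the digits):
  Li2O: 74.23·0.07430 = 5.515 t (target 5.515 t)
  ZrO2: 59.43·0.6772 = 40.25 t (target 40.24 t)
  PbO: 47.81·0.9771 = 46.72 t (target 46.72 t)
  ZnO: 5.115·0.9980 = 5.105 t (target 5.105 t)
  SiO2: 59.43·0.3218 + 74.23·0.6416 + 270.1·0.9950 = 335.5 t (target 335.5 t)
  Al2O3: 74.23·0.2693 + 46.29·0.9960 + 270.1·0.003000 = 66.91 t (target 66.90 t)
Glass-mass sanity pass: the batch minus its LOI: 500.0 t (oxide target masses add up to 500.0 t; with the basis standing at 500.0 t — gaps are rounding artifacts).
Summing the batch: Σ batch = 503.0 t; ignition loss, Σ(batch × LOI) = 2.988 t; yield: glass divided by total = 99.41%.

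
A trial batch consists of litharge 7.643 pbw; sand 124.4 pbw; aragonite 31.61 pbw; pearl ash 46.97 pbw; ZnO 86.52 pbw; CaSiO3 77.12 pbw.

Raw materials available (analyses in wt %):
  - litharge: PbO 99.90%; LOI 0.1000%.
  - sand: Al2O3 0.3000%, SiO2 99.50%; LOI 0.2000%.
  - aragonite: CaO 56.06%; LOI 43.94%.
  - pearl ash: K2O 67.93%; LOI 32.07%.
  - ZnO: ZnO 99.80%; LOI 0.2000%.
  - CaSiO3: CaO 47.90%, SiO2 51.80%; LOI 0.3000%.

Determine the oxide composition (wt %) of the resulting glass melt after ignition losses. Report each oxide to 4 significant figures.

The intermediate values appear rounded off to 4 significant digits in the working — each numeric step runs at exact precision end to end. Each reported value is rounded just once. Derived quantities, which include net glass mass, yield, six oxide percentages, LOI, the totals, are re-derived in full precision, as written in the question or the answer, starting from the weights for 344.6 pbw of glass.
Oxide-by-oxide delivered mass:
  ZnO: 86.52·0.9980 = 86.35 pbw
  Al2O3: 124.4·0.003000 = 0.3732 pbw
  CaO: 31.61·0.5606 + 77.12·0.4790 = 54.66 pbw
  PbO: 7.643·0.9990 = 7.635 pbw
  SiO2: 124.4·0.9950 + 77.12·0.5180 = 163.7 pbw
  K2O: 46.97·0.6793 = 31.91 pbw
LOI: 7.643·0.001000 + 124.4·0.002000 + 31.61·0.4394 + 46.97·0.3207 + 86.52·0.002000 + 77.12·0.003000 = 29.61 pbw
Net of LOI, the glass mass = 374.3 − 29.61 = 344.6 pbw (equal to the oxide-mass sum)
wt % = oxide mass / glass mass × 100

Glass mass = 344.6 pbw (batch 374.3 − LOI 29.61).
Composition: ZnO 25.05%, Al2O3 0.1083%, CaO 15.86%, PbO 2.215%, SiO2 47.51%, K2O 9.258%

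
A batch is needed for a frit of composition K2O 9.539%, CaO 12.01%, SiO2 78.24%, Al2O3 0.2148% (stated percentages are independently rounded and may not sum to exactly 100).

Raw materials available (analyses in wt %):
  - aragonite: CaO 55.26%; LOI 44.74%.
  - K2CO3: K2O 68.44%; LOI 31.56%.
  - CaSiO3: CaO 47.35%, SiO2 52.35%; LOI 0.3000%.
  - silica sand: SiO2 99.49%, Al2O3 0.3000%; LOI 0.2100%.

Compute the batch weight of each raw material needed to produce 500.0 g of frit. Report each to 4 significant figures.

Batch per 500.0 g frit:
  aragonite: 51.34 g
  K2CO3: 69.69 g
  CaSiO3: 66.91 g
  silica sand: 358.0 g
Total batch = 545.9 g; LOI loss = 45.92 g; yield = 91.59%

Mid-chain values appear, rounded to four significant figures, between the steps. Full float precision is kept through every step; every reported number takes a single rounding. All derived quantities are computed at exact precision (LOI, the yield, four oxide percentages, net glass mass, the totals) starting from the weights for 500.0 g of glass, as given in problem or answer.
Per-oxide target masses for 500.0 g frit:
  K2O: 9.539% × 500.0 = 47.70 g
  CaO: 12.01% × 500.0 = 60.05 g
  SiO2: 78.24% × 500.0 = 391.2 g
  Al2O3: 0.2148% × 500.0 = 1.074 g
A balance pass over the oxides, using the reported weights, for the quoted basis mass (sums match the target masses inside rounding margins):
  K2O: 69.69·0.6844 = 47.70 g (target 47.70 g)
  CaO: 51.34·0.5526 + 66.91·0.4735 = 60.05 g (target 60.05 g)
  SiO2: 66.91·0.5235 + 358.0·0.9949 = 391.2 g (target 391.2 g)
  Al2O3: 358.0·0.003000 = 1.074 g (target 1.074 g)
Glass mass check: whole batch net of LOI = 500.0 g (the Σ of target masses is 500.0 g; against the stated basis, 500.0 g — deltas are rounding alone).
Adding the batch up: Σ batch = 545.9 g; ignition loss, Σ(batch × LOI) = 45.92 g; as yield: glass ÷ batch → 91.59%.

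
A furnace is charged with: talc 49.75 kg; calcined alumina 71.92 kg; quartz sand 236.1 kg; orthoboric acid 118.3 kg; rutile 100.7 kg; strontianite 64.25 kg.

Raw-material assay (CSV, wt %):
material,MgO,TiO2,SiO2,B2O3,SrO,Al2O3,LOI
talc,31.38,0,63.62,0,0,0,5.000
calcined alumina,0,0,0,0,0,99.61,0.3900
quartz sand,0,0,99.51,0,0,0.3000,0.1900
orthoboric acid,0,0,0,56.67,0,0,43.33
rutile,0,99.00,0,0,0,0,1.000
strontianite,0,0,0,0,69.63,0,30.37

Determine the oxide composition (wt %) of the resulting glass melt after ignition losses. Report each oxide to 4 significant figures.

Each numeric step carries full float precision in every operation. The intermediate values are printed, rounded to four significant figures, when written out; each reported figure is rounded exactly once. All derived quantities, including ignition loss, the totals, the yield, glass mass, six oxide percentages, are carried starting from the weights per 566.0 kg of glass at exact precision as set out in the problem or answer text.
Per-oxide mass from batch:
  MgO: 49.75·0.3138 = 15.61 kg
  TiO2: 100.7·0.9900 = 99.69 kg
  SiO2: 49.75·0.6362 + 236.1·0.9951 = 266.6 kg
  B2O3: 118.3·0.5667 = 67.04 kg
  SrO: 64.25·0.6963 = 44.74 kg
  Al2O3: 71.92·0.9961 + 236.1·0.003000 = 72.35 kg
LOI: 49.75·0.05000 + 71.92·0.003900 + 236.1·0.001900 + 118.3·0.4333 + 100.7·0.01000 + 64.25·0.3037 = 75.00 kg
batch − LOI leaves glass = 641.0 − 75.00 = 566.0 kg (matching Σ of the oxides)
each oxide over glass, ×100, is wt %

Glass mass = 566.0 kg (batch 641.0 − LOI 75.00).
Composition: MgO 2.758%, TiO2 17.61%, SiO2 47.10%, B2O3 11.84%, SrO 7.904%, Al2O3 12.78%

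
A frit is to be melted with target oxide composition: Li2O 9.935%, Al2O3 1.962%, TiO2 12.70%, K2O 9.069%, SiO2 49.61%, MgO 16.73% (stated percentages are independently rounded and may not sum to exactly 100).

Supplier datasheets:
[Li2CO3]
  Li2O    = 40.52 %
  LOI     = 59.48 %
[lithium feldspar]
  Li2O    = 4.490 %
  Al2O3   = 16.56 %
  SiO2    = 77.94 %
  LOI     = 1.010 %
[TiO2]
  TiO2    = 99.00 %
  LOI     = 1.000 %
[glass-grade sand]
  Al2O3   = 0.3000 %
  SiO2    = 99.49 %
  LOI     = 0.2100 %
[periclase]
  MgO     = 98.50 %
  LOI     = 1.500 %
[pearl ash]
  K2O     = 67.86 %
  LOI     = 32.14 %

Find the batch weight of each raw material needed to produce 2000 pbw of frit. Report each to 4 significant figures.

Batch per 2000 pbw frit:
  Li2CO3: 465.8 pbw
  lithium feldspar: 222.0 pbw
  TiO2: 256.6 pbw
  glass-grade sand: 823.3 pbw
  periclase: 339.7 pbw
  pearl ash: 267.3 pbw
Total batch = 2375 pbw; LOI loss = 374.6 pbw; yield = 84.23%

The intermediate values are displayed (rounded to 4 significant digits) when written out; all arithmetic holds exact precision from start to finish — each reported result is rounded only once; all derived quantities, which include net glass mass, LOI, the totals, the six compositions, yield, are re-derived at full float precision, as set out in question or answer, using the weight values at 2000 pbw of glass.
Target masses of each oxide per 2000 pbw frit:
  Li2O: 9.935% × 2000 = 198.7 pbw
  Al2O3: 1.962% × 2000 = 39.24 pbw
  TiO2: 12.70% × 2000 = 254.0 pbw
  K2O: 9.069% × 2000 = 181.4 pbw
  SiO2: 49.61% × 2000 = 992.2 pbw
  MgO: 16.73% × 2000 = 334.6 pbw
Verifying the oxide balance working from each reported weight, per the basis as stated (every target is met by its sum exact up to rounding of places):
  Li2O: 465.8·0.4052 + 222.0·0.04490 = 198.7 pbw (target 198.7 pbw)
  Al2O3: 222.0·0.1656 + 823.3·0.003000 = 39.23 pbw (target 39.24 pbw)
  TiO2: 256.6·0.9900 = 254.0 pbw (target 254.0 pbw)
  K2O: 267.3·0.6786 = 181.4 pbw (target 181.4 pbw)
  SiO2: 222.0·0.7794 + 823.3·0.9949 = 992.1 pbw (target 992.2 pbw)
  MgO: 339.7·0.9850 = 334.6 pbw (target 334.6 pbw)
Glass mass check: the batch minus its LOI: 2000 pbw (the targets, summed, come to 2000 pbw; versus the stated basis of 2000 pbw — differing by rounding only).
Total batch = Σ batch = 2375 pbw; ignition loss, Σ(batch × LOI) = 374.6 pbw; as yield: glass ÷ batch → 84.23%.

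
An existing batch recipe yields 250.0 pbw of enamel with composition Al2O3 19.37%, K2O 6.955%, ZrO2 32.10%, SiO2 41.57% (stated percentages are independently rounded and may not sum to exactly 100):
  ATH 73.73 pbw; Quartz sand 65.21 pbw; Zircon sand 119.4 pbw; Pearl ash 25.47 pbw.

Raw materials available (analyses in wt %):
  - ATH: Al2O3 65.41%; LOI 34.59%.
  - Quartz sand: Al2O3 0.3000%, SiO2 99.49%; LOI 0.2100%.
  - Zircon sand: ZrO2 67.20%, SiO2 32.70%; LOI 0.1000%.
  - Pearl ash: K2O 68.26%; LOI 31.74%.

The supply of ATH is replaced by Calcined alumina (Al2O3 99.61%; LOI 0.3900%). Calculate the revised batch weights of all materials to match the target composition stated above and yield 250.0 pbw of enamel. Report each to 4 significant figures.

Revised batch per 250.0 pbw enamel:
  Calcined alumina: 48.42 pbw
  Quartz sand: 65.21 pbw
  Zircon sand: 119.4 pbw
  Pearl ash: 25.47 pbw
Total batch = 258.5 pbw; LOI loss = 8.529 pbw

Exact precision is kept in all steps — in-progress results are printed, with 4-significant-figure rounding, as written; each reported number is rounded a single time — the derived quantities, which include ignition loss, glass mass, the four compositions, yield, the totals, are rebuilt in exact precision, as given in the problem or answer text, from the weighed amounts for 250.0 pbw of glass.
The oxide mass targets at 250.0 pbw enamel:
  Al2O3: 19.37% × 250.0 = 48.42 pbw
  K2O: 6.955% × 250.0 = 17.39 pbw
  ZrO2: 32.10% × 250.0 = 80.25 pbw
  SiO2: 41.57% × 250.0 = 103.9 pbw
Per-oxide balance check using the reported weights, on the stated basis (sum by sum, the targets are met once rounding is allowed for):
  Al2O3: 48.42·0.9961 + 65.21·0.003000 = 48.43 pbw (target 48.42 pbw)
  K2O: 25.47·0.6826 = 17.39 pbw (target 17.39 pbw)
  ZrO2: 119.4·0.6720 = 80.24 pbw (target 80.25 pbw)
  SiO2: 65.21·0.9949 + 119.4·0.3270 = 103.9 pbw (target 103.9 pbw)
Glass-mass sanity pass: total batch − LOI = 250.0 pbw (the targets, summed, come to 250.0 pbw; basis as stated: 250.0 pbw — gaps are rounding artifacts).
Whole-batch sum: Σ batch = 258.5 pbw; LOI loss = Σ batch·LOI = 8.529 pbw; yield = glass ÷ total batch = 96.70%.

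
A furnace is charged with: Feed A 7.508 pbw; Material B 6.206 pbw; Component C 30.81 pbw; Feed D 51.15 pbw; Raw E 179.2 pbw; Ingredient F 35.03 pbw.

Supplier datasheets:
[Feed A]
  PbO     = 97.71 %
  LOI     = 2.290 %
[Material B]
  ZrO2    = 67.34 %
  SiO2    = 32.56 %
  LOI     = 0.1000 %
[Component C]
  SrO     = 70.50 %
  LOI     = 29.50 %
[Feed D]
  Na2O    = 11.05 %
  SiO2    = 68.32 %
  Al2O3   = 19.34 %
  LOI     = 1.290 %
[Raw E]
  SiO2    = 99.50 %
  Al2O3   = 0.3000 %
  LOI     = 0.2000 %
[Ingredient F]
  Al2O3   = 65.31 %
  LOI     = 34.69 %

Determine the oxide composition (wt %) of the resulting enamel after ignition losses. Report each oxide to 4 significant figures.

Working values are displayed rounded to 4 significant figures. Each numeric step keeps full float precision at every stage — exactly one rounding lands on every reported result. All derived quantities (the six compositions, net glass mass, the yield, the totals, ignition loss) are re-derived using the weight values for 287.5 pbw of glass in full float precision, as written in problem or answer.
What the batch supplies per oxide:
  Na2O: 51.15·0.1105 = 5.652 pbw
  ZrO2: 6.206·0.6734 = 4.179 pbw
  PbO: 7.508·0.9771 = 7.336 pbw
  SiO2: 6.206·0.3256 + 51.15·0.6832 + 179.2·0.9950 = 215.3 pbw
  SrO: 30.81·0.7050 = 21.72 pbw
  Al2O3: 51.15·0.1934 + 179.2·0.003000 + 35.03·0.6531 = 33.31 pbw
LOI: 7.508·0.02290 + 6.206·0.001000 + 30.81·0.2950 + 51.15·0.01290 + 179.2·0.002000 + 35.03·0.3469 = 22.44 pbw
Resulting glass, batch − LOI: 309.9 − 22.44 = 287.5 pbw (the oxide masses sum to this)
wt % = oxide mass / glass mass × 100

Glass mass = 287.5 pbw (batch 309.9 − LOI 22.44).
Composition: Na2O 1.966%, ZrO2 1.454%, PbO 2.552%, SiO2 74.89%, SrO 7.556%, Al2O3 11.59%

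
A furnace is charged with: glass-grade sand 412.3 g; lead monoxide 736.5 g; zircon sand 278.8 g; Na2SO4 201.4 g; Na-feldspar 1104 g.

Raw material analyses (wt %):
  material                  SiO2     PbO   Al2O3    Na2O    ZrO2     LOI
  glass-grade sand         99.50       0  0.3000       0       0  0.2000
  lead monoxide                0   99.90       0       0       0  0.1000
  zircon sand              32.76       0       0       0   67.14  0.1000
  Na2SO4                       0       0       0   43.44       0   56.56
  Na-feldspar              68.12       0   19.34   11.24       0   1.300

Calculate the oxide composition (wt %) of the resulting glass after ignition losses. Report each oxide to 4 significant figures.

Glass mass = 2603 g (batch 2733 − LOI 130.1).
Composition: SiO2 48.16%, PbO 28.27%, Al2O3 8.250%, Na2O 8.129%, ZrO2 7.191%

The working math carries exact precision at all times. Values along the way appear rounded off to 4 significant digits alongside each step; a single rounding produces every reported value; the derived quantities (the five compositions, LOI, the yield, net glass mass, the totals) are recomputed starting from the weights for 2603 g of glass at full float precision as quoted within the question or the answer.
Oxide-by-oxide delivered mass:
  SiO2: 412.3·0.9950 + 278.8·0.3276 + 1104·0.6812 = 1254 g
  PbO: 736.5·0.9990 = 735.8 g
  Al2O3: 412.3·0.003000 + 1104·0.1934 = 214.8 g
  Na2O: 201.4·0.4344 + 1104·0.1124 = 211.6 g
  ZrO2: 278.8·0.6714 = 187.2 g
LOI: 412.3·0.002000 + 736.5·0.001000 + 278.8·0.001000 + 201.4·0.5656 + 1104·0.01300 = 130.1 g
Net of LOI, the glass mass = 2733 − 130.1 = 2603 g (= Σ oxide masses)
wt % = 100 × oxide mass / glass mass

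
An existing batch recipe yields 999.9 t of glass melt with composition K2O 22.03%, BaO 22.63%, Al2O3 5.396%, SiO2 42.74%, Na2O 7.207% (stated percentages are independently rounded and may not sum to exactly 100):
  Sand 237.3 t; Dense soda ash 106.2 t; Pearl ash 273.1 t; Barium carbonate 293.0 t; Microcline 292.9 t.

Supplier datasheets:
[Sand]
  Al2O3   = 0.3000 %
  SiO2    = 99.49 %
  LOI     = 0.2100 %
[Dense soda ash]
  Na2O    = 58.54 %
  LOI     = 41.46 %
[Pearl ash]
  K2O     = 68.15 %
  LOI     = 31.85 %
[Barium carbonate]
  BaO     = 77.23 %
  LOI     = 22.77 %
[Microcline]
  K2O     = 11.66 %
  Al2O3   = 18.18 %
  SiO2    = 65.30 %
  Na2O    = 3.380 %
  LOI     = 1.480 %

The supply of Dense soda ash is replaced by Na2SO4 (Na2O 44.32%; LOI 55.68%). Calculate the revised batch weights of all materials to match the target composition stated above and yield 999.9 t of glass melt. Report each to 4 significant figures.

Revised batch per 999.9 t glass melt:
  Sand: 237.3 t
  Na2SO4: 140.3 t
  Pearl ash: 273.1 t
  Barium carbonate: 293.0 t
  Microcline: 292.9 t
Total batch = 1237 t; LOI loss = 236.7 t

Intermediates are displayed (rounded to 4 significant figures) on the page — each numeric step runs at full float precision at every stage; every reported result is rounded once only. Derived quantities, which include the yield, LOI, the totals, glass mass, the five compositions, are recomputed in full precision, precisely as stated by either problem or answer, from the batch weights for 999.9 t of glass.
Target oxide masses per 999.9 t glass melt:
  K2O: 22.03% × 999.9 = 220.3 t
  BaO: 22.63% × 999.9 = 226.3 t
  Al2O3: 5.396% × 999.9 = 53.95 t
  SiO2: 42.74% × 999.9 = 427.4 t
  Na2O: 7.207% × 999.9 = 72.06 t
Balance tally, oxide-wise, per the reported batch figures, on the stated basis (sums match the target masses modulo rounding of the values):
  K2O: 273.1·0.6815 + 292.9·0.1166 = 220.3 t (target 220.3 t)
  BaO: 293.0·0.7723 = 226.3 t (target 226.3 t)
  Al2O3: 237.3·0.003000 + 292.9·0.1818 = 53.96 t (target 53.95 t)
  SiO2: 237.3·0.9949 + 292.9·0.6530 = 427.4 t (target 427.4 t)
  Na2O: 140.3·0.4432 + 292.9·0.03380 = 72.08 t (target 72.06 t)
Auditing the glass mass value: batch total minus LOI = 999.9 t (oxide target masses add up to 999.9 t; with the basis standing at 999.9 t — rounding explains the deltas).
Summing the batch: Σ batch = 1237 t; LOI removed, Σ of batch·LOI: 236.7 t; as yield: glass ÷ batch → 80.86%.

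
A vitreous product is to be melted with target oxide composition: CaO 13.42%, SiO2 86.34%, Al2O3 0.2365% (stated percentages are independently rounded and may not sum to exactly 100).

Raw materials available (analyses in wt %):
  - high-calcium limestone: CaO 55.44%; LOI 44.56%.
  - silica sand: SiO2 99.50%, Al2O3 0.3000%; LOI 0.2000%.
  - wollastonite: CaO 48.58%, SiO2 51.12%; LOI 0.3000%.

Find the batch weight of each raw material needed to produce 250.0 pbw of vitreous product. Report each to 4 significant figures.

Each numeric step runs at exact precision through the solve; mid-chain values are shown rounded to four significant figures at each printed step; every reported figure is rounded a single time; derived quantities are computed in full precision (yield, glass mass, ignition loss, the three compositions, the totals) from the batch weights on 250.0 pbw of glass, as written in problem or answer.
Per-oxide target masses for 250.0 pbw vitreous product:
  CaO: 13.42% × 250.0 = 33.55 pbw
  SiO2: 86.34% × 250.0 = 215.8 pbw
  Al2O3: 0.2365% × 250.0 = 0.5913 pbw
Checking each oxide sum from the weights as reported, versus the basis set out (sums match the target masses up to rounding of the answer):
  CaO: 26.66·0.5544 + 38.64·0.4858 = 33.55 pbw (target 33.55 pbw)
  SiO2: 197.1·0.9950 + 38.64·0.5112 = 215.9 pbw (target 215.8 pbw)
  Al2O3: 197.1·0.003000 = 0.5913 pbw (target 0.5913 pbw)
Mass balance on the glass: net batch after ignition = 250.0 pbw (the Σ of target masses is 250.0 pbw; basis as stated: 250.0 pbw — deltas are rounding alone).
Summing the batch: Σ batch = 262.4 pbw; the LOI term Σ batch·LOI equals 12.39 pbw; glass ÷ batch gives a yield of 95.28%.

Batch per 250.0 pbw vitreous product:
  high-calcium limestone: 26.66 pbw
  silica sand: 197.1 pbw
  wollastonite: 38.64 pbw
Total batch = 262.4 pbw; LOI loss = 12.39 pbw; yield = 95.28%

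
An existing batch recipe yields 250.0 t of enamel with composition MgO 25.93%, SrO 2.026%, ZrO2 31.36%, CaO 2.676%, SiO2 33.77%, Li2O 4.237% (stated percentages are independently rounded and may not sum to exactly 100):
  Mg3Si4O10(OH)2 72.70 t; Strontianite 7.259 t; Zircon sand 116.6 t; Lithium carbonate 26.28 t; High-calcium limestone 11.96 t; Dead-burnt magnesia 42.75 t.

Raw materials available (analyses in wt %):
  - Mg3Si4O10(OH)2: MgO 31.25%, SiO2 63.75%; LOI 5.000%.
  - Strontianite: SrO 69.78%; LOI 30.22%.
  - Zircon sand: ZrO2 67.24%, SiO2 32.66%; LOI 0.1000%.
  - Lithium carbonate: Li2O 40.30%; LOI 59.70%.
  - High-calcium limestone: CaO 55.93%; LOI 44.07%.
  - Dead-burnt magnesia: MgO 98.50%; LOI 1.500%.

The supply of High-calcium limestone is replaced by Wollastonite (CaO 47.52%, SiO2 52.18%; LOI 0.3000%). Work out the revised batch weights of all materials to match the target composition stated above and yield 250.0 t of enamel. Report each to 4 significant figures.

Working values appear, rounded to 4 significant figures, at each printed step. The working math carries exact precision end to end; a single rounding produces every reported figure; derived quantities are carried at full precision (six oxide percentages, the yield, the totals, LOI, glass mass) using the weight values on 250.0 t of glass precisely as stated by question or answer.
Per-oxide target masses for 250.0 t enamel:
  MgO: 25.93% × 250.0 = 64.82 t
  SrO: 2.026% × 250.0 = 5.065 t
  ZrO2: 31.36% × 250.0 = 78.40 t
  CaO: 2.676% × 250.0 = 6.690 t
  SiO2: 33.77% × 250.0 = 84.42 t
  Li2O: 4.237% × 250.0 = 10.59 t
Mass-balance tally per oxide with the batch weights as given, versus the basis set out (each sum matches its target mass once rounding is allowed for):
  MgO: 61.17·0.3125 + 46.40·0.9850 = 64.82 t (target 64.82 t)
  SrO: 7.259·0.6978 = 5.065 t (target 5.065 t)
  ZrO2: 116.6·0.6724 = 78.40 t (target 78.40 t)
  CaO: 14.08·0.4752 = 6.691 t (target 6.690 t)
  SiO2: 61.17·0.6375 + 116.6·0.3266 + 14.08·0.5218 = 84.42 t (target 84.42 t)
  Li2O: 26.28·0.4030 = 10.59 t (target 10.59 t)
Mass balance on the glass: the batch minus its LOI: 250.0 t (the Σ of target masses is 250.0 t; against the stated basis, 250.0 t — differing by rounding only).
Batch grand total — Σ batch = 271.8 t; the LOI term Σ batch·LOI equals 21.80 t; yield: glass divided by total = 91.98%.

Revised batch per 250.0 t enamel:
  Mg3Si4O10(OH)2: 61.17 t
  Strontianite: 7.259 t
  Zircon sand: 116.6 t
  Lithium carbonate: 26.28 t
  Wollastonite: 14.08 t
  Dead-burnt magnesia: 46.40 t
Total batch = 271.8 t; LOI loss = 21.80 t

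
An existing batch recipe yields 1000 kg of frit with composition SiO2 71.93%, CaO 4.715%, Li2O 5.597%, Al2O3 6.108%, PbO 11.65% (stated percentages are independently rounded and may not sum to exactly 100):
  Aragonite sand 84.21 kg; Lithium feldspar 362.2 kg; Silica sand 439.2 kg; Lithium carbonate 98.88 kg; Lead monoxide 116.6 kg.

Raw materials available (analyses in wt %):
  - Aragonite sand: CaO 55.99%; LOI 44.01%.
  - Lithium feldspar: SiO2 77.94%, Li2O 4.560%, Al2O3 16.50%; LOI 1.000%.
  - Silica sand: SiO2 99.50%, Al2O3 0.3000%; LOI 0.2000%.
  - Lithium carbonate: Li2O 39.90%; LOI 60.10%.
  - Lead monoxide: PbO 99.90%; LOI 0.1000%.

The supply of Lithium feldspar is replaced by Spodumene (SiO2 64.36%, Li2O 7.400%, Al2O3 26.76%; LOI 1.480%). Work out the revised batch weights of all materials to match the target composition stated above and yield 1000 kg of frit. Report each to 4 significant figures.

Each numeric step holds full precision through the solve. Intermediates appear (rounded to 4 significant digits) at each printed step; every reported result is rounded a single time. The derived quantities are recomputed from the weighed amounts on 1000 kg of glass in full float precision (the five compositions, yield, the totals, ignition loss, net glass mass), exactly as shown in the problem or the answer.
Oxide mass targets, per 1000 kg frit:
  SiO2: 71.93% × 1000 = 719.3 kg
  CaO: 4.715% × 1000 = 47.15 kg
  Li2O: 5.597% × 1000 = 55.97 kg
  Al2O3: 6.108% × 1000 = 61.08 kg
  PbO: 11.65% × 1000 = 116.5 kg
Balance tally, oxide-wise, working from each reported weight, on the stated basis (sum by sum, the targets are met inside rounding margins):
  SiO2: 221.8·0.6436 + 579.5·0.9950 = 719.4 kg (target 719.3 kg)
  CaO: 84.21·0.5599 = 47.15 kg (target 47.15 kg)
  Li2O: 221.8·0.07400 + 99.15·0.3990 = 55.97 kg (target 55.97 kg)
  Al2O3: 221.8·0.2676 + 579.5·0.003000 = 61.09 kg (target 61.08 kg)
  PbO: 116.6·0.9990 = 116.5 kg (target 116.5 kg)
Glass-mass closure: batch Σ − ignition loss = 1000 kg (targets for the oxides total 1000 kg; against the stated basis, 1000 kg — gaps are rounding artifacts).
Batch total: Σ batch = 1101 kg; ignition loss, Σ(batch × LOI) = 101.2 kg; yield = glass ÷ total batch = 90.81%.

Revised batch per 1000 kg frit:
  Aragonite sand: 84.21 kg
  Spodumene: 221.8 kg
  Silica sand: 579.5 kg
  Lithium carbonate: 99.15 kg
  Lead monoxide: 116.6 kg
Total batch = 1101 kg; LOI loss = 101.2 kg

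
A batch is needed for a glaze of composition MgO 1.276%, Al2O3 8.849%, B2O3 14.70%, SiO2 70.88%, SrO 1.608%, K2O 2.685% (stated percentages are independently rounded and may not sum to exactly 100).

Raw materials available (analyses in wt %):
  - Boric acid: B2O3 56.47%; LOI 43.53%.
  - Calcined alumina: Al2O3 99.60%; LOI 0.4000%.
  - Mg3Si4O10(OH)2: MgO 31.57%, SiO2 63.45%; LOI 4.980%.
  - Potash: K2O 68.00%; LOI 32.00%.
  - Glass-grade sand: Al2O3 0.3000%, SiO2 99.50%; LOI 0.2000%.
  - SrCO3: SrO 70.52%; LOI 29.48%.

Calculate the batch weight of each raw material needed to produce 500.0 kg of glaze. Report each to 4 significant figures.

Values along the way are printed rounded to 4 significant digits in the working — every computation runs at full float precision from start to finish; every reported result sees exactly one rounding — the derived quantities, which include six oxide percentages, the totals, net glass mass, yield, LOI, are rebuilt in exact precision, as they appear in the problem or answer text, from the weighed amounts per 500.0 kg of glass.
Oxide-by-oxide targets in 500.0 kg glaze:
  MgO: 1.276% × 500.0 = 6.380 kg
  Al2O3: 8.849% × 500.0 = 44.24 kg
  B2O3: 14.70% × 500.0 = 73.50 kg
  SiO2: 70.88% × 500.0 = 354.4 kg
  SrO: 1.608% × 500.0 = 8.040 kg
  K2O: 2.685% × 500.0 = 13.42 kg
Per-oxide balance check using the reported weights, versus the basis set out (sum by sum, the targets are met once rounding is allowed for):
  MgO: 20.21·0.3157 = 6.380 kg (target 6.380 kg)
  Al2O3: 43.39·0.9960 + 343.3·0.003000 = 44.25 kg (target 44.24 kg)
  B2O3: 130.2·0.5647 = 73.52 kg (target 73.50 kg)
  SiO2: 20.21·0.6345 + 343.3·0.9950 = 354.4 kg (target 354.4 kg)
  SrO: 11.40·0.7052 = 8.039 kg (target 8.040 kg)
  K2O: 19.74·0.6800 = 13.42 kg (target 13.42 kg)
Mass balance on the glass: net batch after ignition = 500.0 kg (per-oxide target masses sum to 500.0 kg; with the basis standing at 500.0 kg — deltas are rounding alone).
Summing the batch: Σ batch = 568.2 kg; loss to ignition Σ batch·LOI = 68.22 kg; yield = glass ÷ total batch = 87.99%.

Batch per 500.0 kg glaze:
  Boric acid: 130.2 kg
  Calcined alumina: 43.39 kg
  Mg3Si4O10(OH)2: 20.21 kg
  Potash: 19.74 kg
  Glass-grade sand: 343.3 kg
  SrCO3: 11.40 kg
Total batch = 568.2 kg; LOI loss = 68.22 kg; yield = 87.99%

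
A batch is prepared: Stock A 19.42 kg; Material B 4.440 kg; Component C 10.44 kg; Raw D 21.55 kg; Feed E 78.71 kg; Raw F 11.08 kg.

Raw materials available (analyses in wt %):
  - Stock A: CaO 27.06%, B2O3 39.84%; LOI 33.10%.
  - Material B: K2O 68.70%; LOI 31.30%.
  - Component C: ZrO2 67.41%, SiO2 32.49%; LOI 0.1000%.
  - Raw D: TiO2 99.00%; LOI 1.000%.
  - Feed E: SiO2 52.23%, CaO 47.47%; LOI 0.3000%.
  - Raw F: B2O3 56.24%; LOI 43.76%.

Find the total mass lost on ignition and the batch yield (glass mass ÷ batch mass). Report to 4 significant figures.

LOI loss = 13.13 kg; glass = 132.5 kg; yield = 90.99%

Intermediates are displayed (rounded to 4 significant digits) when written out — the working math runs at full precision end to end; each reported figure takes a single rounding — the derived quantities, which include net glass mass, totals, six oxide percentages, yield, ignition loss, are recomputed at full precision, as quoted within the problem or answer text, from the batch weights per 132.5 kg of glass.
Ignition loss by material:
  Stock A: 19.42 × 0.3310 = 6.428 kg
  Material B: 4.440 × 0.3130 = 1.390 kg
  Component C: 10.44 × 0.001000 = 0.01044 kg
  Raw D: 21.55 × 0.01000 = 0.2155 kg
  Feed E: 78.71 × 0.003000 = 0.2361 kg
  Raw F: 11.08 × 0.4376 = 4.849 kg
Total LOI = 13.13 kg
Glass = batch − LOI = 145.6 − 13.13 = 132.5 kg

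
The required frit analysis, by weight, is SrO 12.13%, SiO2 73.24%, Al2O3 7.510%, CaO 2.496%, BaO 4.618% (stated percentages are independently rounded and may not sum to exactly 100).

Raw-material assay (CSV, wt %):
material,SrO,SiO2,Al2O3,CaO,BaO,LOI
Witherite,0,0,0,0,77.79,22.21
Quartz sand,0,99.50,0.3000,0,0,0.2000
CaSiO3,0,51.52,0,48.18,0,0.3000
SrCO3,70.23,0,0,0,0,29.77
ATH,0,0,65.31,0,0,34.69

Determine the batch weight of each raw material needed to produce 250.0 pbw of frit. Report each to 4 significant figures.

Batch per 250.0 pbw frit:
  Witherite: 14.84 pbw
  Quartz sand: 177.3 pbw
  CaSiO3: 12.95 pbw
  SrCO3: 43.18 pbw
  ATH: 27.93 pbw
Total batch = 276.2 pbw; LOI loss = 26.23 pbw; yield = 90.50%

In-progress results are rounded to four significant digits wherever printed — the whole derivation runs at full precision at all times. Exactly one rounding is applied to every reported number; the derived quantities (five oxide percentages, ignition loss, the yield, the totals, glass mass) are rebuilt in full float precision from the batch weights per 250.0 pbw of glass, as they appear in problem or answer.
The oxide mass targets at 250.0 pbw frit:
  SrO: 12.13% × 250.0 = 30.32 pbw
  SiO2: 73.24% × 250.0 = 183.1 pbw
  Al2O3: 7.510% × 250.0 = 18.77 pbw
  CaO: 2.496% × 250.0 = 6.240 pbw
  BaO: 4.618% × 250.0 = 11.54 pbw
Balance tally, oxide-wise, on the weights just shown, relative to the basis at hand (sum by sum, the targets are met within answer rounding):
  SrO: 43.18·0.7023 = 30.33 pbw (target 30.32 pbw)
  SiO2: 177.3·0.9950 + 12.95·0.5152 = 183.1 pbw (target 183.1 pbw)
  Al2O3: 177.3·0.003000 + 27.93·0.6531 = 18.77 pbw (target 18.77 pbw)
  CaO: 12.95·0.4818 = 6.239 pbw (target 6.240 pbw)
  BaO: 14.84·0.7779 = 11.54 pbw (target 11.54 pbw)
Glass-mass closure: the batch minus its LOI: 250.0 pbw (the targets, summed, come to 250.0 pbw; stated basis 250.0 pbw — deltas are rounding alone).
Whole-batch sum: Σ batch = 276.2 pbw; ignition loss, Σ(batch × LOI) = 26.23 pbw; as yield: glass ÷ batch → 90.50%.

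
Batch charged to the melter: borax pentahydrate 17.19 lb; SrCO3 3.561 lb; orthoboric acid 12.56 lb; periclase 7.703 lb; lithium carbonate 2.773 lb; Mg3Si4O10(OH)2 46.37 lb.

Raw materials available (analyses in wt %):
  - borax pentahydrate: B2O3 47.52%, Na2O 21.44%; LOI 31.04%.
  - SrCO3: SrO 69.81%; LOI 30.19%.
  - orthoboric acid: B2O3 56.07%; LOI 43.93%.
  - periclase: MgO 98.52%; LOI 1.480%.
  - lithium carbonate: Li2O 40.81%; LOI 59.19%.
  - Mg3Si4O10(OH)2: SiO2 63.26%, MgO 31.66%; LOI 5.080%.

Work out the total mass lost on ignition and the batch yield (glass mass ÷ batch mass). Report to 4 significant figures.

LOI loss = 16.04 lb; glass = 74.12 lb; yield = 82.21%

All arithmetic carries full precision at every stage. Values along the way are displayed, with 4-significant-figure rounding, as written. Exactly one rounding goes into each reported value — derived quantities, including the yield, ignition loss, the six compositions, totals, glass mass, are re-derived from the batch weights on 74.12 lb of glass in exact precision as quoted within problem or answer.
Loss on ignition, line by line:
  borax pentahydrate: 17.19 × 0.3104 = 5.336 lb
  SrCO3: 3.561 × 0.3019 = 1.075 lb
  orthoboric acid: 12.56 × 0.4393 = 5.518 lb
  periclase: 7.703 × 0.01480 = 0.1140 lb
  lithium carbonate: 2.773 × 0.5919 = 1.641 lb
  Mg3Si4O10(OH)2: 46.37 × 0.05080 = 2.356 lb
Total LOI = 16.04 lb
Glass = batch − LOI = 90.16 − 16.04 = 74.12 lb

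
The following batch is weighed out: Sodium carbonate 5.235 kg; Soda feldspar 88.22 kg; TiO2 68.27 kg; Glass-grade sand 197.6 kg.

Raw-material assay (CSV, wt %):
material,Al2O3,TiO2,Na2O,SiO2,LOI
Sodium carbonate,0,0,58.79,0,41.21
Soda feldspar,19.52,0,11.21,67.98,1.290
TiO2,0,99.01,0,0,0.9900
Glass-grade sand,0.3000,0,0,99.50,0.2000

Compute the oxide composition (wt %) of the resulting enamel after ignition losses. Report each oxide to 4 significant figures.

Glass mass = 355.0 kg (batch 359.3 − LOI 4.366).
Composition: Al2O3 5.018%, TiO2 19.04%, Na2O 3.653%, SiO2 72.29%

Each numeric step runs at exact precision throughout. Working values are printed, rounded to four significant digits, across the worked steps; a single rounding finalizes every reported number; all derived quantities, including yield, four oxide percentages, glass mass, the totals, LOI, are rebuilt starting from the weights on 355.0 kg of glass in exact precision as they appear in problem or answer.
Mass of each oxide from the mix:
  Al2O3: 88.22·0.1952 + 197.6·0.003000 = 17.81 kg
  TiO2: 68.27·0.9901 = 67.59 kg
  Na2O: 5.235·0.5879 + 88.22·0.1121 = 12.97 kg
  SiO2: 88.22·0.6798 + 197.6·0.9950 = 256.6 kg
LOI: 5.235·0.4121 + 88.22·0.01290 + 68.27·0.009900 + 197.6·0.002000 = 4.366 kg
batch − LOI leaves glass = 359.3 − 4.366 = 355.0 kg (matching Σ of the oxides)
wt % = 100 × oxide mass / glass mass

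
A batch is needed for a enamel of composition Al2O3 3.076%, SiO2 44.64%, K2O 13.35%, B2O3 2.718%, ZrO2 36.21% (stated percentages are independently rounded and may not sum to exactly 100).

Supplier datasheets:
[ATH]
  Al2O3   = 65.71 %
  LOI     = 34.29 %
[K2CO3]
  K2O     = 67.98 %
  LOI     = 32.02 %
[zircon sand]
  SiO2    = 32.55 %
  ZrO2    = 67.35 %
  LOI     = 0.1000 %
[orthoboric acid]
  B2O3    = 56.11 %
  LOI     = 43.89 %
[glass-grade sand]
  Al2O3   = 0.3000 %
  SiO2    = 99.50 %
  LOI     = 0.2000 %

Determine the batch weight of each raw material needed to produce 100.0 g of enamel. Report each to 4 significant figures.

The intermediate values are displayed (rounded to four significant digits) on the page — each numeric step holds full float precision end to end — a single rounding yields each reported figure; the derived quantities, including the five compositions, LOI, yield, net glass mass, totals, are rebuilt starting from the weights per 100.0 g of glass at full float precision, as given in question or answer.
Oxide-by-oxide targets in 100.0 g enamel:
  Al2O3: 3.076% × 100.0 = 3.076 g
  SiO2: 44.64% × 100.0 = 44.64 g
  K2O: 13.35% × 100.0 = 13.35 g
  B2O3: 2.718% × 100.0 = 2.718 g
  ZrO2: 36.21% × 100.0 = 36.21 g
Verifying the oxide balance per the reported batch figures, at the basis given (sum by sum, the targets are met given rounding of the digits):
  Al2O3: 4.557·0.6571 + 27.28·0.003000 = 3.076 g (target 3.076 g)
  SiO2: 53.76·0.3255 + 27.28·0.9950 = 44.64 g (target 44.64 g)
  K2O: 19.64·0.6798 = 13.35 g (target 13.35 g)
  B2O3: 4.844·0.5611 = 2.718 g (target 2.718 g)
  ZrO2: 53.76·0.6735 = 36.21 g (target 36.21 g)
Glass-mass sanity pass: total batch − LOI = 100.0 g (the Σ of target masses is 99.99 g; basis as stated: 100.0 g — gaps are rounding artifacts).
Summing the batch: Σ batch = 110.1 g; Σ batch·LOI gives LOI loss = 10.09 g; yield, glass over the total, = 90.84%.

Batch per 100.0 g enamel:
  ATH: 4.557 g
  K2CO3: 19.64 g
  zircon sand: 53.76 g
  orthoboric acid: 4.844 g
  glass-grade sand: 27.28 g
Total batch = 110.1 g; LOI loss = 10.09 g; yield = 90.84%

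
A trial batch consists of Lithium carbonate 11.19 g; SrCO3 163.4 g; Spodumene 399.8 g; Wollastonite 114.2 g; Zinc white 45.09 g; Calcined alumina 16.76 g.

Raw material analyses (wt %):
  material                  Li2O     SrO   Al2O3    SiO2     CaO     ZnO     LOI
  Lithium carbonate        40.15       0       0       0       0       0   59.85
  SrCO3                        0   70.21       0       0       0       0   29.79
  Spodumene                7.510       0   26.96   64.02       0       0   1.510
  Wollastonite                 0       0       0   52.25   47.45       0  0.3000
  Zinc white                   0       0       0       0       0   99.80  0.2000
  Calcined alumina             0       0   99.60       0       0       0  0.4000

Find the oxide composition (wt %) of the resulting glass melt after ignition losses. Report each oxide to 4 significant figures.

Glass mass = 688.5 g (batch 750.4 − LOI 61.91).
Composition: Li2O 5.013%, SrO 16.66%, Al2O3 18.08%, SiO2 45.84%, CaO 7.870%, ZnO 6.536%

The intermediate values are displayed, with 4-significant-digit rounding, alongside each step — every computation maintains full float precision throughout; each reported value takes just one rounding — derived quantities (glass mass, totals, the yield, LOI, six oxide percentages) are rebuilt from the weighed amounts at 688.5 g of glass in full precision as set out in the problem or the answer.
Oxide masses out of the charge:
  Li2O: 11.19·0.4015 + 399.8·0.07510 = 34.52 g
  SrO: 163.4·0.7021 = 114.7 g
  Al2O3: 399.8·0.2696 + 16.76·0.9960 = 124.5 g
  SiO2: 399.8·0.6402 + 114.2·0.5225 = 315.6 g
  CaO: 114.2·0.4745 = 54.19 g
  ZnO: 45.09·0.9980 = 45.00 g
LOI: 11.19·0.5985 + 163.4·0.2979 + 399.8·0.01510 + 114.2·0.003000 + 45.09·0.002000 + 16.76·0.004000 = 61.91 g
Net of LOI, the glass mass = 750.4 − 61.91 = 688.5 g (the oxide masses sum to this)
oxide / glass × 100 gives the wt %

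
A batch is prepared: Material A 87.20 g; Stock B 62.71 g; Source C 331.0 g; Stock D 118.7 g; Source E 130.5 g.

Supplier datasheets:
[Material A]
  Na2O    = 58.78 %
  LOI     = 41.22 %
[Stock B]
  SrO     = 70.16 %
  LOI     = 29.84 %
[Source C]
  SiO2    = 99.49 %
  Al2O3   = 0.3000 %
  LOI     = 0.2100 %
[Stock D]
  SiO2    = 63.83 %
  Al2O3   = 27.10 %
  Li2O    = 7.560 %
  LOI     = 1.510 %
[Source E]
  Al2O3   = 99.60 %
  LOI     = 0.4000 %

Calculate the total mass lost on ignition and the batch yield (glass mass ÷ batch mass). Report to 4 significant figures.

LOI loss = 57.67 g; glass = 672.4 g; yield = 92.10%

Full float precision is held at each step — in-progress results appear with 4-significant-figure rounding in the working; each reported number takes just one rounding; all derived quantities (five oxide percentages, the yield, ignition loss, the totals, net glass mass) are recomputed at full precision using the weight values at 672.4 g of glass, as written in the question or the answer.
Each material's LOI contribution:
  Material A: 87.20 × 0.4122 = 35.94 g
  Stock B: 62.71 × 0.2984 = 18.71 g
  Source C: 331.0 × 0.002100 = 0.6951 g
  Stock D: 118.7 × 0.01510 = 1.792 g
  Source E: 130.5 × 0.004000 = 0.5220 g
Total LOI = 57.67 g
Glass = batch − LOI = 730.1 − 57.67 = 672.4 g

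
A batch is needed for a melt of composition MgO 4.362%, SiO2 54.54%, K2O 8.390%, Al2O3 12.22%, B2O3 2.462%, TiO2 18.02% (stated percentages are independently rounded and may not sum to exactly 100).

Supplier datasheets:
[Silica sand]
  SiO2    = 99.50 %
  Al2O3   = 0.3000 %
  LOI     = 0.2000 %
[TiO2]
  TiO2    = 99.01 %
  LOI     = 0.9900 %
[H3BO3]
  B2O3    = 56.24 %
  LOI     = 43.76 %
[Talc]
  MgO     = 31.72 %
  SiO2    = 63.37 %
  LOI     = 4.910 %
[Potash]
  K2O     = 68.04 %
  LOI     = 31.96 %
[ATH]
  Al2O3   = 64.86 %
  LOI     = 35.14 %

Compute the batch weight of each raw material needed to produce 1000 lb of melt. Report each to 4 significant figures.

Batch per 1000 lb melt:
  Silica sand: 460.6 lb
  TiO2: 182.0 lb
  H3BO3: 43.78 lb
  Talc: 137.5 lb
  Potash: 123.3 lb
  ATH: 186.3 lb
Total batch = 1133 lb; LOI loss = 133.5 lb; yield = 88.22%

The working math holds full float precision at each step; values along the way are printed, rounded to four significant figures, on the page. A single rounding yields each reported number. Derived quantities (glass mass, the totals, the six compositions, ignition loss, the yield) are rebuilt using the weight values at 1000 lb of glass at full float precision, as set out in problem or answer.
The oxide mass targets at 1000 lb melt:
  MgO: 4.362% × 1000 = 43.62 lb
  SiO2: 54.54% × 1000 = 545.4 lb
  K2O: 8.390% × 1000 = 83.90 lb
  Al2O3: 12.22% × 1000 = 122.2 lb
  B2O3: 2.462% × 1000 = 24.62 lb
  TiO2: 18.02% × 1000 = 180.2 lb
Balance tally, oxide-wise, given the weights on record, against the basis in use (each sum matches its target mass exact up to rounding of places):
  MgO: 137.5·0.3172 = 43.61 lb (target 43.62 lb)
  SiO2: 460.6·0.9950 + 137.5·0.6337 = 545.4 lb (target 545.4 lb)
  K2O: 123.3·0.6804 = 83.89 lb (target 83.90 lb)
  Al2O3: 460.6·0.003000 + 186.3·0.6486 = 122.2 lb (target 122.2 lb)
  B2O3: 43.78·0.5624 = 24.62 lb (target 24.62 lb)
  TiO2: 182.0·0.9901 = 180.2 lb (target 180.2 lb)
Consistency of the glass mass: whole batch net of LOI = 1000 lb (targets for the oxides total 999.9 lb; stated basis 1000 lb — gaps are rounding artifacts).
Batch grand total — Σ batch = 1133 lb; LOI loss = Σ batch·LOI = 133.5 lb; yield: glass divided by total = 88.22%.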